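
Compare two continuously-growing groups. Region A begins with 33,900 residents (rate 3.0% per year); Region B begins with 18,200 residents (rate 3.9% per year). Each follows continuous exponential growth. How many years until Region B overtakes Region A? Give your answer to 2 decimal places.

33900·e^(0.03t) = 18200·e^(0.039t)
33900/18200 = e^((0.039 − 0.03)t) → ln(1.86264) = 0.009·t
t = 0.62199 / 0.009

t ≈ 69.11 years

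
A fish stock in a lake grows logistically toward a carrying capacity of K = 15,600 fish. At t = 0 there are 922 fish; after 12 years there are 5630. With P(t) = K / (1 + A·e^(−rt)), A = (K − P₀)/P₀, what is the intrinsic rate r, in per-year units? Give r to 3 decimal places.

A = (15600 − 922)/922 = 15.91974
5630 = 15600/(1 + 15.91974·e^(−r·12)) → e^(−12r) = (2.77087 − 1)/15.91974 = 0.111237
r = −ln(0.111237)/12 = 2.19609/12

r ≈ 0.183 per year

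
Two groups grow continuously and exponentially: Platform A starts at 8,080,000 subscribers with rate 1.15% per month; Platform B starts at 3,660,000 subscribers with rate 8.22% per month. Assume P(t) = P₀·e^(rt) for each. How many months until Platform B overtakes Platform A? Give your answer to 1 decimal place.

8080000·e^(0.0115t) = 3660000·e^(0.0822t)
8080000/3660000 = e^((0.0822 − 0.0115)t) → ln(2.20765) = 0.0707·t
t = 0.79193 / 0.0707

t ≈ 11.2 months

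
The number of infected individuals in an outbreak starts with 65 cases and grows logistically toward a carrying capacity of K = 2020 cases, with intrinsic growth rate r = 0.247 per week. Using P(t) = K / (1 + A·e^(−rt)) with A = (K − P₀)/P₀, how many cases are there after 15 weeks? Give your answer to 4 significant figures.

A = (2020 − 65)/65 = 30.07692
P(15) = 2020 / (1 + 30.07692·e^(−0.247·15)) = 2020 / (1 + 30.07692·0.0246)
= 2020 / 1.7399 ≈ 1160.99

≈ 1,161 cases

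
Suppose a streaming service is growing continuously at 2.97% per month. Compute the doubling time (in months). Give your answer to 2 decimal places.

doubling time = ln(2) / |r| = 0.69315 / 0.0297

doubling time ≈ 23.34 months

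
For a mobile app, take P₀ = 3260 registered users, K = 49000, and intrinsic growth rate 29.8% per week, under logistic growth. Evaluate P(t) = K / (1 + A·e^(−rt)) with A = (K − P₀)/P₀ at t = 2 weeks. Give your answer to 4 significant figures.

A = (49000 − 3260)/3260 = 14.03067
P(2) = 49000 / (1 + 14.03067·e^(−0.298·2)) = 49000 / (1 + 14.03067·0.551011)
= 49000 / 8.73106 ≈ 5612.15

≈ 5,612 registered users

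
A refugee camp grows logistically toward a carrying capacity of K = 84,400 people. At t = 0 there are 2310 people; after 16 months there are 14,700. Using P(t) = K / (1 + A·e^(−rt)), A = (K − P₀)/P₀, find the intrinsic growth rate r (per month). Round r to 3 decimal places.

r ≈ 0.126 per month

A = (84400 − 2310)/2310 = 35.5368
14700 = 84400/(1 + 35.5368·e^(−r·16)) → e^(−16r) = (5.7415 − 1)/35.5368 = 0.133425
r = −ln(0.133425)/16 = 2.01422/16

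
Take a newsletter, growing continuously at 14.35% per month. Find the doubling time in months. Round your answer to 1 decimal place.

doubling time ≈ 4.8 months

doubling time = ln(2) / |r| = 0.69315 / 0.1435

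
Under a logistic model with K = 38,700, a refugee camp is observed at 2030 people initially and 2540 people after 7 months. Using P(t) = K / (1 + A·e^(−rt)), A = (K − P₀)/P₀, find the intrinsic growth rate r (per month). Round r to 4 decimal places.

A = (38700 − 2030)/2030 = 18.06404
2540 = 38700/(1 + 18.06404·e^(−r·7)) → e^(−7r) = (15.23622 − 1)/18.06404 = 0.788097
r = −ln(0.788097)/7 = 0.23813/7

r ≈ 0.0340 per month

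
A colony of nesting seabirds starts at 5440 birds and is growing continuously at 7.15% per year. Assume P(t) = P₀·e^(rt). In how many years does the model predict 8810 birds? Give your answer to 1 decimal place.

t ≈ 6.7 years

8810 = 5440 · e^(0.0715·t)
t = ln(8810/5440) / 0.0715 = ln(1.61949) / 0.0715 = 0.48211 / 0.0715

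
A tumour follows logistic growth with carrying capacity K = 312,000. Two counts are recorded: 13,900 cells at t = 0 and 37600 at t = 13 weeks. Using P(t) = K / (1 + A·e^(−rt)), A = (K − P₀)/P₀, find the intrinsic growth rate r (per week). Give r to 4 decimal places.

A = (312000 − 13900)/13900 = 21.44604
37600 = 312000/(1 + 21.44604·e^(−r·13)) → e^(−13r) = (8.29787 − 1)/21.44604 = 0.34029
r = −ln(0.34029)/13 = 1.07796/13

r ≈ 0.0829 per week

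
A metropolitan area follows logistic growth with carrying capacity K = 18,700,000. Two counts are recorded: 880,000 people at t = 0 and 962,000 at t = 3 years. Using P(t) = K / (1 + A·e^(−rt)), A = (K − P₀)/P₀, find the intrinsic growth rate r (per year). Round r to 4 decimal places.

r ≈ 0.0312 per year

A = (18700000 − 880000)/880000 = 20.25
962000 = 18700000/(1 + 20.25·e^(−r·3)) → e^(−3r) = (19.43867 − 1)/20.25 = 0.910552
r = −ln(0.910552)/3 = 0.0937/3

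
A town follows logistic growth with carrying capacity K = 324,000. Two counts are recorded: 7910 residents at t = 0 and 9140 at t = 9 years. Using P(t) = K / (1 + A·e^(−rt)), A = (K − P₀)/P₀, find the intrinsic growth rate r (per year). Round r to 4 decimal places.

r ≈ 0.0165 per year

A = (324000 − 7910)/7910 = 39.96081
9140 = 324000/(1 + 39.96081·e^(−r·9)) → e^(−9r) = (35.44858 − 1)/39.96081 = 0.862059
r = −ln(0.862059)/9 = 0.14843/9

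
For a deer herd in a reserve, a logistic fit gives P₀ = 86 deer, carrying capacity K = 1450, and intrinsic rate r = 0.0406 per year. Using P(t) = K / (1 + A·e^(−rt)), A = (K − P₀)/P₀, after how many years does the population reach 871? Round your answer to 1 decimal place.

t ≈ 78.1 years

A = (1450 − 86)/86 = 15.86047
871 = 1450/(1 + 15.86047·e^(−0.0406t)) → 1 + 15.86047·e^(−0.0406t) = 1.66475
e^(−0.0406t) = 0.041913 → t = ln(23.85918)/0.0406 = 3.17217/0.0406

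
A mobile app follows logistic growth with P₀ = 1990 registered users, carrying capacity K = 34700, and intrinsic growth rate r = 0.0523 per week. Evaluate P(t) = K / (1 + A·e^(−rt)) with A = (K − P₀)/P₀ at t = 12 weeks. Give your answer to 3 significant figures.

≈ 3,550 registered users

A = (34700 − 1990)/1990 = 16.43719
P(12) = 34700 / (1 + 16.43719·e^(−0.0523·12)) = 34700 / (1 + 16.43719·0.533872)
= 34700 / 9.77535 ≈ 3549.75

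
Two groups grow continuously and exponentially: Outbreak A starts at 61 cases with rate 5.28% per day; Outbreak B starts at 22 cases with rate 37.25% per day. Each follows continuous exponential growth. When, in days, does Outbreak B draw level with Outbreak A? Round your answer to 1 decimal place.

t ≈ 3.2 days

61·e^(0.0528t) = 22·e^(0.3725t)
61/22 = e^((0.3725 − 0.0528)t) → ln(2.77273) = 0.3197·t
t = 1.01983 / 0.3197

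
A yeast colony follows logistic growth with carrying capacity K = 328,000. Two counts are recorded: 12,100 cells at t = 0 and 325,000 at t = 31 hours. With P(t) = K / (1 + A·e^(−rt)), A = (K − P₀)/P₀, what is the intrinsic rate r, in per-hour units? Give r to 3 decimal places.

r ≈ 0.256 per hour

A = (328000 − 12100)/12100 = 26.10744
325000 = 328000/(1 + 26.10744·e^(−r·31)) → e^(−31r) = (1.00923 − 1)/26.10744 = 0.000354
r = −ln(0.000354)/31 = 7.94743/31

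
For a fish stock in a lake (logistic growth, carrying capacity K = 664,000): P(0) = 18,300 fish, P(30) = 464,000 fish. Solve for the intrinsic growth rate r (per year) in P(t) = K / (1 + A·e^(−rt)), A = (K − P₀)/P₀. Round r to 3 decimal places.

A = (664000 − 18300)/18300 = 35.28415
464000 = 664000/(1 + 35.28415·e^(−r·30)) → e^(−30r) = (1.43103 − 1)/35.28415 = 0.012216
r = −ln(0.012216)/30 = 4.405/30

r ≈ 0.147 per year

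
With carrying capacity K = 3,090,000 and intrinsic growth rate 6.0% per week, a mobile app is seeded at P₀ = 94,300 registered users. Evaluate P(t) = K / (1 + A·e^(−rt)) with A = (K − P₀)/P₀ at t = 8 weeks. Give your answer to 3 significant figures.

A = (3090000 − 94300)/94300 = 31.76776
P(8) = 3090000 / (1 + 31.76776·e^(−0.06·8)) = 3090000 / (1 + 31.76776·0.618783)
= 3090000 / 20.65736 ≈ 149583.46

≈ 150,000 registered users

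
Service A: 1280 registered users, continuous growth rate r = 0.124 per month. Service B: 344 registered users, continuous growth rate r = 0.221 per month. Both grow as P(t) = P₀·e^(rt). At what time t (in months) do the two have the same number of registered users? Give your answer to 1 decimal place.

1280·e^(0.124t) = 344·e^(0.221t)
1280/344 = e^((0.221 − 0.124)t) → ln(3.72093) = 0.097·t
t = 1.31397 / 0.097

t ≈ 13.5 months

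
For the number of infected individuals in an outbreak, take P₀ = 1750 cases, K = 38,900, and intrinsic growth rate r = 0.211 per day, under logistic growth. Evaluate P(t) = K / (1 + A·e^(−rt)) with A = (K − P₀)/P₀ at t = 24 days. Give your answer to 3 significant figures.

A = (38900 − 1750)/1750 = 21.22857
P(24) = 38900 / (1 + 21.22857·e^(−0.211·24)) = 38900 / (1 + 21.22857·0.00632)
= 38900 / 1.13417 ≈ 34298.23

≈ 34,300 cases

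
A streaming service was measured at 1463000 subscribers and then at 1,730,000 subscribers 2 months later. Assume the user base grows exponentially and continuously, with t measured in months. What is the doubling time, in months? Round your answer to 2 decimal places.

doubling time ≈ 8.27 months

r = ln(1730000/1463000) / 2 = ln(1.1825) / 2 ≈ 0.083816 per month
doubling time = ln 2 / |r| = 0.69315 / 0.083816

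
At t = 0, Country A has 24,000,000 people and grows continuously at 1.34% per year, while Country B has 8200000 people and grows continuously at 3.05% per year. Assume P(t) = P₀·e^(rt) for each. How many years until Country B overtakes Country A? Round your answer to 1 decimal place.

24000000·e^(0.0134t) = 8200000·e^(0.0305t)
24000000/8200000 = e^((0.0305 − 0.0134)t) → ln(2.92683) = 0.0171·t
t = 1.07392 / 0.0171

t ≈ 62.8 years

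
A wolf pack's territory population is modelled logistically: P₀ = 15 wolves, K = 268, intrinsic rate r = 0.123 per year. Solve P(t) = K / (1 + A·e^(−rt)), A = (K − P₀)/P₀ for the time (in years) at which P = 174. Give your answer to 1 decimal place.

t ≈ 28.0 years

A = (268 − 15)/15 = 16.86667
174 = 268/(1 + 16.86667·e^(−0.123t)) → 1 + 16.86667·e^(−0.123t) = 1.54023
e^(−0.123t) = 0.032029 → t = ln(31.22128)/0.123 = 3.4411/0.123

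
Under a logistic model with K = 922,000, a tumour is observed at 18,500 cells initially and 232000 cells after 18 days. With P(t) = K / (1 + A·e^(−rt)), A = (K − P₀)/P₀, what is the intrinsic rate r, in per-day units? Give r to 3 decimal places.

r ≈ 0.155 per day

A = (922000 − 18500)/18500 = 48.83784
232000 = 922000/(1 + 48.83784·e^(−r·18)) → e^(−18r) = (3.97414 − 1)/48.83784 = 0.060898
r = −ln(0.060898)/18 = 2.79855/18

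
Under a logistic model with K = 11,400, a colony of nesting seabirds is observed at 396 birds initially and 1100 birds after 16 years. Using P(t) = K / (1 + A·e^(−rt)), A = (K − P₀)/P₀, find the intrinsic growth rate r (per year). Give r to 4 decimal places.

A = (11400 − 396)/396 = 27.78788
1100 = 11400/(1 + 27.78788·e^(−r·16)) → e^(−16r) = (10.36364 − 1)/27.78788 = 0.336968
r = −ln(0.336968)/16 = 1.08777/16

r ≈ 0.0680 per year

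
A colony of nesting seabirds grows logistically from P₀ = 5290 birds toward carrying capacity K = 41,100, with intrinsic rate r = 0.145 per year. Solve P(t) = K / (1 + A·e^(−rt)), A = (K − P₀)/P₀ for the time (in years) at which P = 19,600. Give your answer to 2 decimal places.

t ≈ 12.55 years

A = (41100 − 5290)/5290 = 6.76938
19600 = 41100/(1 + 6.76938·e^(−0.145t)) → 1 + 6.76938·e^(−0.145t) = 2.09694
e^(−0.145t) = 0.162044 → t = ln(6.17115)/0.145 = 1.81989/0.145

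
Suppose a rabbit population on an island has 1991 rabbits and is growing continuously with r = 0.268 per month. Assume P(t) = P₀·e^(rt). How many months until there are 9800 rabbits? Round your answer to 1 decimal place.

t ≈ 5.9 months

9800 = 1991 · e^(0.268·t)
t = ln(9800/1991) / 0.268 = ln(4.92215) / 0.268 = 1.59375 / 0.268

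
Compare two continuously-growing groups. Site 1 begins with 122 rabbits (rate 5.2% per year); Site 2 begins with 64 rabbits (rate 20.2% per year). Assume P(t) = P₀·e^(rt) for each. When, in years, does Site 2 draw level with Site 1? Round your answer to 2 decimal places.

122·e^(0.052t) = 64·e^(0.202t)
122/64 = e^((0.202 − 0.052)t) → ln(1.90625) = 0.15·t
t = 0.64514 / 0.15

t ≈ 4.30 years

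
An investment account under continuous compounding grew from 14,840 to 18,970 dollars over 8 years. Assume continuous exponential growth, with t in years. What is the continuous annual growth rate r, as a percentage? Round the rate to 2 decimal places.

r ≈ 3.07% per year

18970 = 14840 · e^(r·8)
e^(8r) = 18970/14840 = 1.2783
r = ln(1.2783) / 8 = 0.24553 / 8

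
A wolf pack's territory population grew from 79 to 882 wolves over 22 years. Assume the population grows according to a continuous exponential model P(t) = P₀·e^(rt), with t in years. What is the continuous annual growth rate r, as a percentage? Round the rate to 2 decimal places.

r ≈ 10.97% per year

882 = 79 · e^(r·22)
e^(22r) = 882/79 = 11.16456
r = ln(11.16456) / 22 = 2.41274 / 22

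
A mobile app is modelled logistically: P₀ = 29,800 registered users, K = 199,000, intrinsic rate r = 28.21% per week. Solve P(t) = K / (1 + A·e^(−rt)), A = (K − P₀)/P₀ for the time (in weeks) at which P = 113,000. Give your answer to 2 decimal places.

A = (199000 − 29800)/29800 = 5.67785
113000 = 199000/(1 + 5.67785·e^(−0.2821t)) → 1 + 5.67785·e^(−0.2821t) = 1.76106
e^(−0.2821t) = 0.13404 → t = ln(7.46043)/0.2821 = 2.00961/0.2821

t ≈ 7.12 weeks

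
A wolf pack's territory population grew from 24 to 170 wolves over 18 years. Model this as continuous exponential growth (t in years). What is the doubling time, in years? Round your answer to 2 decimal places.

doubling time ≈ 6.37 years

r = ln(170/24) / 18 = ln(7.08333) / 18 ≈ 0.108764 per year
doubling time = ln 2 / |r| = 0.69315 / 0.108764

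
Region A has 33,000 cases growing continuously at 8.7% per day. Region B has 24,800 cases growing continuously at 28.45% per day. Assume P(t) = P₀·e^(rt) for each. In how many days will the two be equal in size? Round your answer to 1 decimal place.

33000·e^(0.087t) = 24800·e^(0.2845t)
33000/24800 = e^((0.2845 − 0.087)t) → ln(1.33065) = 0.1975·t
t = 0.28566 / 0.1975

t ≈ 1.4 days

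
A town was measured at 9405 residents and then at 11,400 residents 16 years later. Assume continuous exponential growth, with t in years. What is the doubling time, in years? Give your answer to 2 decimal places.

doubling time ≈ 57.65 years

r = ln(11400/9405) / 16 = ln(1.21212) / 16 ≈ 0.012023 per year
doubling time = ln 2 / |r| = 0.69315 / 0.012023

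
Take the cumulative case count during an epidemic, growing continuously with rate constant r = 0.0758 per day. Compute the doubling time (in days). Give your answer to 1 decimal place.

doubling time ≈ 9.1 days

doubling time = ln(2) / |r| = 0.69315 / 0.0758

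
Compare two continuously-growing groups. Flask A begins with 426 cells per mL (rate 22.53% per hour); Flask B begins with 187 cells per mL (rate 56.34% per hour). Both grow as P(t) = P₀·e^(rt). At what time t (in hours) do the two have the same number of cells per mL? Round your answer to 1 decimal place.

426·e^(0.2253t) = 187·e^(0.5634t)
426/187 = e^((0.5634 − 0.2253)t) → ln(2.27807) = 0.3381·t
t = 0.82333 / 0.3381

t ≈ 2.4 hours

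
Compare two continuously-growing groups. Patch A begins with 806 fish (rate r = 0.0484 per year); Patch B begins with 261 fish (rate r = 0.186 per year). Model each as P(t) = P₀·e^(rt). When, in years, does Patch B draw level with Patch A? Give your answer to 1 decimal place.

806·e^(0.0484t) = 261·e^(0.186t)
806/261 = e^((0.186 − 0.0484)t) → ln(3.08812) = 0.1376·t
t = 1.12756 / 0.1376

t ≈ 8.2 years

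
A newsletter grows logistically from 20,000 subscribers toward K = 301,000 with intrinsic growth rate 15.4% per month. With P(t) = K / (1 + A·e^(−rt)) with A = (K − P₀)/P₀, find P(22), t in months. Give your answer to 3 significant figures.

≈ 204,000 subscribers

A = (301000 − 20000)/20000 = 14.05
P(22) = 301000 / (1 + 14.05·e^(−0.154·22)) = 301000 / (1 + 14.05·0.033776)
= 301000 / 1.47456 ≈ 204129.37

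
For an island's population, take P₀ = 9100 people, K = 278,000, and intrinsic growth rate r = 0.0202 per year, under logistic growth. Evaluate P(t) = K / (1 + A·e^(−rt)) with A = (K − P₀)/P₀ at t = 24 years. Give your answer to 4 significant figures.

A = (278000 − 9100)/9100 = 29.54945
P(24) = 278000 / (1 + 29.54945·e^(−0.0202·24)) = 278000 / (1 + 29.54945·0.61582)
= 278000 / 19.19715 ≈ 14481.31

≈ 14,480 people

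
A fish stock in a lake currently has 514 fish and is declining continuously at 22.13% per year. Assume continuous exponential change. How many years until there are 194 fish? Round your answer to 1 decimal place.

t ≈ 4.4 years

194 = 514 · e^(-0.2213·t)
t = ln(194/514) / -0.2213 = ln(0.37743) / -0.2213 = -0.97437 / -0.2213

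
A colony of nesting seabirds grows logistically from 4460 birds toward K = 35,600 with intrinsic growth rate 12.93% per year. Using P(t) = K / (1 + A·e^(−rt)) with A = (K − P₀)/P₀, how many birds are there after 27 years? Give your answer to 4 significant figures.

A = (35600 − 4460)/4460 = 6.98206
P(27) = 35600 / (1 + 6.98206·e^(−0.1293·27)) = 35600 / (1 + 6.98206·0.030467)
= 35600 / 1.21272 ≈ 29355.38

≈ 29,360 birds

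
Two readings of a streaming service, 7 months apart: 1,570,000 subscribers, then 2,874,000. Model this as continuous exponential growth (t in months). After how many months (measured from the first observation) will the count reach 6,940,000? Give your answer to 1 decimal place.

r = ln(2874000/1570000) / 7 ≈ 0.086376 per month
t = ln(6940000/1570000) / r = 1.48623 / 0.086376 ≈ 17.207

t ≈ 17.2 months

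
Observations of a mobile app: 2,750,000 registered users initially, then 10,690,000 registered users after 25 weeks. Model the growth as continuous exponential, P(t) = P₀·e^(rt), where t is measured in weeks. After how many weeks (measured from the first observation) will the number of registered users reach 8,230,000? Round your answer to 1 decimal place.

t ≈ 20.2 weeks

r = ln(10690000/2750000) / 25 ≈ 0.054308 per week
t = ln(8230000/2750000) / r = 1.09619 / 0.054308 ≈ 20.184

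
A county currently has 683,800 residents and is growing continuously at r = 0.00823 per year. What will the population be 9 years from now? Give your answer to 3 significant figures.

P(9) = 683800 · e^(0.00823·9) = 683800 · e^(0.07407)
= 683800 · 1.07688 ≈ 736372.04

≈ 736,000 residents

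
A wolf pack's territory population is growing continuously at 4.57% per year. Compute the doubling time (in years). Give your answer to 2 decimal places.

doubling time = ln(2) / |r| = 0.69315 / 0.0457

doubling time ≈ 15.17 years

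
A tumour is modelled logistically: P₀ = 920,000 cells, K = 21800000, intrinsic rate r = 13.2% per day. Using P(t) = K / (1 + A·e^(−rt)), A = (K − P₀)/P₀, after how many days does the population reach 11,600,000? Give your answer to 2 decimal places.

t ≈ 24.63 days

A = (21800000 − 920000)/920000 = 22.69565
11600000 = 21800000/(1 + 22.69565·e^(−0.132t)) → 1 + 22.69565·e^(−0.132t) = 1.87931
e^(−0.132t) = 0.038744 → t = ln(25.81074)/0.132 = 3.25079/0.132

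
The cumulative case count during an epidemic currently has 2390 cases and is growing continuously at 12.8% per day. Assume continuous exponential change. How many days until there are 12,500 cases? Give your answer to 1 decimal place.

12500 = 2390 · e^(0.128·t)
t = ln(12500/2390) / 0.128 = ln(5.23013) / 0.128 = 1.65444 / 0.128

t ≈ 12.9 days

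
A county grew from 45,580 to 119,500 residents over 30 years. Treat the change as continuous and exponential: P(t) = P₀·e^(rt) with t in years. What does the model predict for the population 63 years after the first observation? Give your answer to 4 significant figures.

r = ln(119500/45580) / 30 ≈ 0.032128 per year
P(63) = 45580 · e^(0.032128·63) = 45580 · 7.56914 ≈ 345001.39

≈ 345,000 residents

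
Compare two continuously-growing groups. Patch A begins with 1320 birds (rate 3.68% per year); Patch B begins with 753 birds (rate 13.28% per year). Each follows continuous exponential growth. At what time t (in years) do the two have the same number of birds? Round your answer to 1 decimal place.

1320·e^(0.0368t) = 753·e^(0.1328t)
1320/753 = e^((0.1328 − 0.0368)t) → ln(1.75299) = 0.096·t
t = 0.56132 / 0.096

t ≈ 5.8 years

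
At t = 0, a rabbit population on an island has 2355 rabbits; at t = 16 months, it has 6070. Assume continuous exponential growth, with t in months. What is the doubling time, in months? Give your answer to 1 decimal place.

doubling time ≈ 11.7 months

r = ln(6070/2355) / 16 = ln(2.57749) / 16 ≈ 0.059176 per month
doubling time = ln 2 / |r| = 0.69315 / 0.059176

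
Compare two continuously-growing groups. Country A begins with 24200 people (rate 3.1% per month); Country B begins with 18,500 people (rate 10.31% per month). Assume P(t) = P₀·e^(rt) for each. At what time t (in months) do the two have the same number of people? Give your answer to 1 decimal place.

t ≈ 3.7 months

24200·e^(0.031t) = 18500·e^(0.1031t)
24200/18500 = e^((0.1031 − 0.031)t) → ln(1.30811) = 0.0721·t
t = 0.26858 / 0.0721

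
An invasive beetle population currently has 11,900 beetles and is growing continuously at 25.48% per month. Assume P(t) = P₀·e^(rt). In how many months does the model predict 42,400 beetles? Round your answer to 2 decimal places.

t ≈ 4.99 months

42400 = 11900 · e^(0.2548·t)
t = ln(42400/11900) / 0.2548 = ln(3.56303) / 0.2548 = 1.27061 / 0.2548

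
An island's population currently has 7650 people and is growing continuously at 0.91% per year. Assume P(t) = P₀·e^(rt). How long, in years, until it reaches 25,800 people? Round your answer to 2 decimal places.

t ≈ 133.59 years

25800 = 7650 · e^(0.0091·t)
t = ln(25800/7650) / 0.0091 = ln(3.37255) / 0.0091 = 1.21567 / 0.0091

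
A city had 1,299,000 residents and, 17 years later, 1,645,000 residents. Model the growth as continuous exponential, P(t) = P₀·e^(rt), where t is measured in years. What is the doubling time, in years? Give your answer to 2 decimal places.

r = ln(1645000/1299000) / 17 = ln(1.26636) / 17 ≈ 0.013891 per year
doubling time = ln 2 / |r| = 0.69315 / 0.013891

doubling time ≈ 49.90 years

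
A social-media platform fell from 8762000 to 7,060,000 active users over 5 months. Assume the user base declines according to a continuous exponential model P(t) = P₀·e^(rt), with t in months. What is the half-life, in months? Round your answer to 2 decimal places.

r = ln(7060000/8762000) / 5 = ln(0.80575) / 5 ≈ -0.043196 per month
half-life = ln 2 / |r| = 0.69315 / 0.043196

half-life ≈ 16.05 months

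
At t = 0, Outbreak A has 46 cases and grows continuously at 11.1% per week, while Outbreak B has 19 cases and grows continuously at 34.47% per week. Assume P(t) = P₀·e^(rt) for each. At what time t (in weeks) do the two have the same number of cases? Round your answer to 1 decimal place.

t ≈ 3.8 weeks

46·e^(0.111t) = 19·e^(0.3447t)
46/19 = e^((0.3447 − 0.111)t) → ln(2.42105) = 0.2337·t
t = 0.8842 / 0.2337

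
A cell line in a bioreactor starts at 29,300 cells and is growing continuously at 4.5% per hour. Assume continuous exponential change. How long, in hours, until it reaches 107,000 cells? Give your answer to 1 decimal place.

107000 = 29300 · e^(0.045·t)
t = ln(107000/29300) / 0.045 = ln(3.65188) / 0.045 = 1.29524 / 0.045

t ≈ 28.8 hours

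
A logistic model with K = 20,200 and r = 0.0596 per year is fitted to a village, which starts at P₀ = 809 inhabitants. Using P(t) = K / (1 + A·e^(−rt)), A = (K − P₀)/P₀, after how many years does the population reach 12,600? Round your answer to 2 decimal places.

A = (20200 − 809)/809 = 23.9691
12600 = 20200/(1 + 23.9691·e^(−0.0596t)) → 1 + 23.9691·e^(−0.0596t) = 1.60317
e^(−0.0596t) = 0.025165 → t = ln(39.73824)/0.0596 = 3.68231/0.0596

t ≈ 61.78 years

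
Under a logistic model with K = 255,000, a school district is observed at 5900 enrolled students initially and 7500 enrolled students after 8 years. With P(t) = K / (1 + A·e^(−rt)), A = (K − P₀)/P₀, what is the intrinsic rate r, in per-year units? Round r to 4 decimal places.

r ≈ 0.0308 per year

A = (255000 − 5900)/5900 = 42.22034
7500 = 255000/(1 + 42.22034·e^(−r·8)) → e^(−8r) = (34 − 1)/42.22034 = 0.781614
r = −ln(0.781614)/8 = 0.24639/8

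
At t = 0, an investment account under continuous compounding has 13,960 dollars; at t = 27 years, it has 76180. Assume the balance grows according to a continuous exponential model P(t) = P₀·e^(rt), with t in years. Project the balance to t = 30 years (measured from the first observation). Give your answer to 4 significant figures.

r = ln(76180/13960) / 27 ≈ 0.062848 per year
P(30) = 13960 · e^(0.062848·30) = 13960 · 6.5893 ≈ 91986.67

≈ 91,990 dollars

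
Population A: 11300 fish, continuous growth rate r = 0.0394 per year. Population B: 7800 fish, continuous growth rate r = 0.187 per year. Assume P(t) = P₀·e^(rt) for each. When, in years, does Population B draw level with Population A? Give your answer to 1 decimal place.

t ≈ 2.5 years

11300·e^(0.0394t) = 7800·e^(0.187t)
11300/7800 = e^((0.187 − 0.0394)t) → ln(1.44872) = 0.1476·t
t = 0.37068 / 0.1476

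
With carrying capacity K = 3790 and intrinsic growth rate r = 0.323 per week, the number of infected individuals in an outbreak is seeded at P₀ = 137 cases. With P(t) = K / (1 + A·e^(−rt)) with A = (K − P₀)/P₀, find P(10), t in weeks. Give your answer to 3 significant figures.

≈ 1,840 cases

A = (3790 − 137)/137 = 26.66423
P(10) = 3790 / (1 + 26.66423·e^(−0.323·10)) = 3790 / (1 + 26.66423·0.039557)
= 3790 / 2.05477 ≈ 1844.49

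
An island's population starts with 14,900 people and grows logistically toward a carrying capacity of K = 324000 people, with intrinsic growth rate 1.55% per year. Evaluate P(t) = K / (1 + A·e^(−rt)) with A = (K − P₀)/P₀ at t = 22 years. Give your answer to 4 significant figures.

≈ 20,570 people

A = (324000 − 14900)/14900 = 20.74497
P(22) = 324000 / (1 + 20.74497·e^(−0.0155·22)) = 324000 / (1 + 20.74497·0.711059)
= 324000 / 15.75089 ≈ 20570.26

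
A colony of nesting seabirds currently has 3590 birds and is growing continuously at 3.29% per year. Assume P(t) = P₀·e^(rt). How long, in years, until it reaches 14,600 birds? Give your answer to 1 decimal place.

t ≈ 42.6 years

14600 = 3590 · e^(0.0329·t)
t = ln(14600/3590) / 0.0329 = ln(4.06685) / 0.0329 = 1.40287 / 0.0329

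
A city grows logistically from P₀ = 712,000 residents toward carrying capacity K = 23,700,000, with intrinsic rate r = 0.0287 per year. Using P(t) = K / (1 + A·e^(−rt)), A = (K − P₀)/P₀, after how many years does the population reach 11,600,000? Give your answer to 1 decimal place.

t ≈ 119.6 years

A = (23700000 − 712000)/712000 = 32.28652
11600000 = 23700000/(1 + 32.28652·e^(−0.0287t)) → 1 + 32.28652·e^(−0.0287t) = 2.0431
e^(−0.0287t) = 0.032308 → t = ln(30.95236)/0.0287 = 3.43245/0.0287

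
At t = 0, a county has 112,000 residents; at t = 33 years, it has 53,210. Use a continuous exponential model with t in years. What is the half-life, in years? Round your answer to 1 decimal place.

half-life ≈ 30.7 years

r = ln(53210/112000) / 33 = ln(0.47509) / 33 ≈ -0.022553 per year
half-life = ln 2 / |r| = 0.69315 / 0.022553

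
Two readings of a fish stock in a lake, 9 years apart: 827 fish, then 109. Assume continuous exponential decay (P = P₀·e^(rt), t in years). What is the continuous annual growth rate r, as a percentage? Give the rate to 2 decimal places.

109 = 827 · e^(r·9)
e^(9r) = 109/827 = 0.1318
r = ln(0.1318) / 9 = -2.02646 / 9

r ≈ -22.52% per year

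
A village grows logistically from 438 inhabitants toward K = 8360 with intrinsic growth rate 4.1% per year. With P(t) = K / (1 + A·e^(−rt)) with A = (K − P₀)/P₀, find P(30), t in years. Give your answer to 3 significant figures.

≈ 1,330 inhabitants

A = (8360 − 438)/438 = 18.08676
P(30) = 8360 / (1 + 18.08676·e^(−0.041·30)) = 8360 / (1 + 18.08676·0.292293)
= 8360 / 6.28663 ≈ 1329.81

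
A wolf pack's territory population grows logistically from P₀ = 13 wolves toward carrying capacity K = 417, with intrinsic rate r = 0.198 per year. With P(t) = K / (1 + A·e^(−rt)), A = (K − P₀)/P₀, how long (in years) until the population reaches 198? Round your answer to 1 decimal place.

A = (417 − 13)/13 = 31.07692
198 = 417/(1 + 31.07692·e^(−0.198t)) → 1 + 31.07692·e^(−0.198t) = 2.10606
e^(−0.198t) = 0.035591 → t = ln(28.09694)/0.198 = 3.33566/0.198

t ≈ 16.8 years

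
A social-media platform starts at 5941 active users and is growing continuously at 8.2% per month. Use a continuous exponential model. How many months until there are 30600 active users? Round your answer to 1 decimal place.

30600 = 5941 · e^(0.082·t)
t = ln(30600/5941) / 0.082 = ln(5.15065) / 0.082 = 1.63912 / 0.082

t ≈ 20.0 months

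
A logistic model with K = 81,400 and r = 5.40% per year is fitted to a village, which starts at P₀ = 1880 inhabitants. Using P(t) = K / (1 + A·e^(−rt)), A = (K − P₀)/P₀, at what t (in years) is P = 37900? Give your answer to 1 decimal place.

A = (81400 − 1880)/1880 = 42.29787
37900 = 81400/(1 + 42.29787·e^(−0.054t)) → 1 + 42.29787·e^(−0.054t) = 2.14776
e^(−0.054t) = 0.027135 → t = ln(36.85263)/0.054 = 3.60693/0.054

t ≈ 66.8 years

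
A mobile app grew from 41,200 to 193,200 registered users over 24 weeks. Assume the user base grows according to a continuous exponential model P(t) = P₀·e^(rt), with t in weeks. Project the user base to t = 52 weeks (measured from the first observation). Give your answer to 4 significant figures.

r = ln(193200/41200) / 24 ≈ 0.064387 per week
P(52) = 41200 · e^(0.064387·52) = 41200 · 28.44929 ≈ 1172110.83

≈ 1,172,000 registered users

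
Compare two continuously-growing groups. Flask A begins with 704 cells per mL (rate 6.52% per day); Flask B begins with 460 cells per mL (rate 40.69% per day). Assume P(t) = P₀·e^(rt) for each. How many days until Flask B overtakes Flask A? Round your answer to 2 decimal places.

704·e^(0.0652t) = 460·e^(0.4069t)
704/460 = e^((0.4069 − 0.0652)t) → ln(1.53043) = 0.3417·t
t = 0.42555 / 0.3417

t ≈ 1.25 days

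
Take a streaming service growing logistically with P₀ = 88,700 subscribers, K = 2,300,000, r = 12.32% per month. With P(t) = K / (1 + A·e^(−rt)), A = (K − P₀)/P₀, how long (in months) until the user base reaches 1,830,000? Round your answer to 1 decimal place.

t ≈ 37.1 months

A = (2300000 − 88700)/88700 = 24.9301
1830000 = 2300000/(1 + 24.9301·e^(−0.1232t)) → 1 + 24.9301·e^(−0.1232t) = 1.25683
e^(−0.1232t) = 0.010302 → t = ln(97.06827)/0.1232 = 4.57541/0.1232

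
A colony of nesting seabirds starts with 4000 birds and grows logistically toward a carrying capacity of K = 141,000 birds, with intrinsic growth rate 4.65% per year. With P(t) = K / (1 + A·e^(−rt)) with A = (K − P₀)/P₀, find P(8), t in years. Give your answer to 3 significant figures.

≈ 5,730 birds

A = (141000 − 4000)/4000 = 34.25
P(8) = 141000 / (1 + 34.25·e^(−0.0465·8)) = 141000 / (1 + 34.25·0.689354)
= 141000 / 24.61038 ≈ 5729.29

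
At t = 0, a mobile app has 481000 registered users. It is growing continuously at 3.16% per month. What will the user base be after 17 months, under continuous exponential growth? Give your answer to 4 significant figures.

≈ 823,100 registered users

P(17) = 481000 · e^(0.0316·17) = 481000 · e^(0.5372)
= 481000 · 1.71121 ≈ 823091.42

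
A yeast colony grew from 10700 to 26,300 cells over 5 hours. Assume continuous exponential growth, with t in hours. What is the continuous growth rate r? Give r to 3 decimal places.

26300 = 10700 · e^(r·5)
e^(5r) = 26300/10700 = 2.45794
r = ln(2.45794) / 5 = 0.89933 / 5

r ≈ 0.180 per hour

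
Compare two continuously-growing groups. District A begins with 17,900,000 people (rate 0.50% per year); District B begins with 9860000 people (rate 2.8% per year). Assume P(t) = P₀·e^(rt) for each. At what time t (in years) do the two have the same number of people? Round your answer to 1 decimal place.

t ≈ 25.9 years

17900000·e^(0.005t) = 9860000·e^(0.028t)
17900000/9860000 = e^((0.028 − 0.005)t) → ln(1.81542) = 0.023·t
t = 0.59631 / 0.023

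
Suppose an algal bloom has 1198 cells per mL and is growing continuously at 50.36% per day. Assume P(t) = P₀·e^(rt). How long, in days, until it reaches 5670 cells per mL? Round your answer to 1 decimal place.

t ≈ 3.1 days

5670 = 1198 · e^(0.5036·t)
t = ln(5670/1198) / 0.5036 = ln(4.73289) / 0.5036 = 1.55454 / 0.5036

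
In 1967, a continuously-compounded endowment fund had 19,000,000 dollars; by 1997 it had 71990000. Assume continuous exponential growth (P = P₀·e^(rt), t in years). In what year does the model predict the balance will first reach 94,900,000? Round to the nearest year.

year 2003

r = ln(71990000/19000000) / 30 = 1.33209/30 ≈ 0.044403 per year
t = ln(94900000/19000000) / r = 1.60838/0.044403 ≈ 36.22 years after 1967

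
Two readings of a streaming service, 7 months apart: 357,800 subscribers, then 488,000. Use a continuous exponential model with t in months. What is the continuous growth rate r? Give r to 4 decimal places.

r ≈ 0.0443 per month

488000 = 357800 · e^(r·7)
e^(7r) = 488000/357800 = 1.36389
r = ln(1.36389) / 7 = 0.31034 / 7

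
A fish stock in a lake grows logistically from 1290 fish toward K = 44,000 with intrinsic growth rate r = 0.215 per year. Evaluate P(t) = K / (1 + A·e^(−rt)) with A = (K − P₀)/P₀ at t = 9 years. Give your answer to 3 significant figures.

≈ 7,610 fish

A = (44000 − 1290)/1290 = 33.10853
P(9) = 44000 / (1 + 33.10853·e^(−0.215·9)) = 44000 / (1 + 33.10853·0.144424)
= 44000 / 5.78167 ≈ 7610.25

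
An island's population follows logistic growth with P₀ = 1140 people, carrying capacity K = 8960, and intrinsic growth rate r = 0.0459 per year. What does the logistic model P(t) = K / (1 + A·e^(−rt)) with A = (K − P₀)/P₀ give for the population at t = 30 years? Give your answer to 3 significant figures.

A = (8960 − 1140)/1140 = 6.85965
P(30) = 8960 / (1 + 6.85965·e^(−0.0459·30)) = 8960 / (1 + 6.85965·0.252334)
= 8960 / 2.73093 ≈ 3280.94

≈ 3,280 people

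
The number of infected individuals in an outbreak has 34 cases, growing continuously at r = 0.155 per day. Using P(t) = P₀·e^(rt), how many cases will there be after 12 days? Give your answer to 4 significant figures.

P(12) = 34 · e^(0.155·12) = 34 · e^(1.86)
= 34 · 6.42374 ≈ 218.41

≈ 218.4 cases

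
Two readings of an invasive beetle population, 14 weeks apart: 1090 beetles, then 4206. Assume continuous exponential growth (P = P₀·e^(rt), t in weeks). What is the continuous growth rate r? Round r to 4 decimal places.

r ≈ 0.0965 per week

4206 = 1090 · e^(r·14)
e^(14r) = 4206/1090 = 3.85872
r = ln(3.85872) / 14 = 1.35033 / 14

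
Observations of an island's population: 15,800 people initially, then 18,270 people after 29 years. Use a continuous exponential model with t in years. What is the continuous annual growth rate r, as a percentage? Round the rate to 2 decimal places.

18270 = 15800 · e^(r·29)
e^(29r) = 18270/15800 = 1.15633
r = ln(1.15633) / 29 = 0.14525 / 29

r ≈ 0.50% per year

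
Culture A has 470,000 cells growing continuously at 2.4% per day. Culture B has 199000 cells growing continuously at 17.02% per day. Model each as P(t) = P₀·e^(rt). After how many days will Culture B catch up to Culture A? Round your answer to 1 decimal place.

470000·e^(0.024t) = 199000·e^(0.1702t)
470000/199000 = e^((0.1702 − 0.024)t) → ln(2.36181) = 0.1462·t
t = 0.85943 / 0.1462

t ≈ 5.9 days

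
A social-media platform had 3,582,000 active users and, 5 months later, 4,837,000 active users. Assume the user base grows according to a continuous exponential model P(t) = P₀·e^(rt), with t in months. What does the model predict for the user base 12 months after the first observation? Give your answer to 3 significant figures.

r = ln(4837000/3582000) / 5 ≈ 0.060075 per month
P(12) = 3582000 · e^(0.060075·12) = 3582000 · 2.05628 ≈ 7365577.37

≈ 7,370,000 active users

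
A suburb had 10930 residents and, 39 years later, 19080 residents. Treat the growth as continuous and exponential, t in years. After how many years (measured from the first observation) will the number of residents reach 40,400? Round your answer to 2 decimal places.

r = ln(19080/10930) / 39 ≈ 0.014285 per year
t = ln(40400/10930) / r = 1.30732 / 0.014285 ≈ 91.515

t ≈ 91.51 years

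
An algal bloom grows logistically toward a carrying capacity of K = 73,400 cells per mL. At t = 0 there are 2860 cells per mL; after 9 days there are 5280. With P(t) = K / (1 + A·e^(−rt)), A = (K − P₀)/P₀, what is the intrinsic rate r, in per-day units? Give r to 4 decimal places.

A = (73400 − 2860)/2860 = 24.66434
5280 = 73400/(1 + 24.66434·e^(−r·9)) → e^(−9r) = (13.90152 − 1)/24.66434 = 0.523084
r = −ln(0.523084)/9 = 0.64801/9

r ≈ 0.0720 per day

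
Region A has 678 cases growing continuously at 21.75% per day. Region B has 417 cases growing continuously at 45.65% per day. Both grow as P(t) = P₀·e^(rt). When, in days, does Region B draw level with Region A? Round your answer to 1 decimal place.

678·e^(0.2175t) = 417·e^(0.4565t)
678/417 = e^((0.4565 − 0.2175)t) → ln(1.6259) = 0.239·t
t = 0.48606 / 0.239

t ≈ 2.0 days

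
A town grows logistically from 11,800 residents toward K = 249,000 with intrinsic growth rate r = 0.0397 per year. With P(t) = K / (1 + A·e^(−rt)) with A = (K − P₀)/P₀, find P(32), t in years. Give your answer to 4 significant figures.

≈ 37,480 residents

A = (249000 − 11800)/11800 = 20.10169
P(32) = 249000 / (1 + 20.10169·e^(−0.0397·32)) = 249000 / (1 + 20.10169·0.280719)
= 249000 / 6.64293 ≈ 37483.44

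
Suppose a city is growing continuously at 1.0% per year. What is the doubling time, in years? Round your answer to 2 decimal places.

doubling time ≈ 69.31 years

doubling time = ln(2) / |r| = 0.69315 / 0.01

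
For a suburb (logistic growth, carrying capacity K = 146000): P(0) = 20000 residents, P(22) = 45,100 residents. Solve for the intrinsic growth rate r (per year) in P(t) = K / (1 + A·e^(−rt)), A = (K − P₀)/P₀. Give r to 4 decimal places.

A = (146000 − 20000)/20000 = 6.3
45100 = 146000/(1 + 6.3·e^(−r·22)) → e^(−22r) = (3.23725 − 1)/6.3 = 0.355119
r = −ln(0.355119)/22 = 1.0353/22

r ≈ 0.0471 per year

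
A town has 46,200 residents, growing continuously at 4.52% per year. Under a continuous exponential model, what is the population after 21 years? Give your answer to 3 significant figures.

≈ 119,000 residents

P(21) = 46200 · e^(0.0452·21) = 46200 · e^(0.9492)
= 46200 · 2.58364 ≈ 119364.26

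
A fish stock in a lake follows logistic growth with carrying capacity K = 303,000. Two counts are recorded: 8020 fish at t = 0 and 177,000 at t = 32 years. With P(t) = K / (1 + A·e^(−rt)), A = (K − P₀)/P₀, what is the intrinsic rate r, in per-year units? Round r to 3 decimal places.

A = (303000 − 8020)/8020 = 36.78055
177000 = 303000/(1 + 36.78055·e^(−r·32)) → e^(−32r) = (1.71186 − 1)/36.78055 = 0.019354
r = −ln(0.019354)/32 = 3.94484/32

r ≈ 0.123 per year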